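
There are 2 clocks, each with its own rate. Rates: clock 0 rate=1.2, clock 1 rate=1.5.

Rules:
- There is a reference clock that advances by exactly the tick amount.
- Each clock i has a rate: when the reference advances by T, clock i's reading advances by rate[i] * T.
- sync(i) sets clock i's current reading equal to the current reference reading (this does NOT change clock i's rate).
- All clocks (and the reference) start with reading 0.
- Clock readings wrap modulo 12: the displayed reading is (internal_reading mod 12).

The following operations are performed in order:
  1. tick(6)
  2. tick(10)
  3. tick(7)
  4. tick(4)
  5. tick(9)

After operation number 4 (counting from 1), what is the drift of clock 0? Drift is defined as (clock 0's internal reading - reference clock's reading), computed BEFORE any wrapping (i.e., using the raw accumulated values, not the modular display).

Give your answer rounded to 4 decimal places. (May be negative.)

After op 1 tick(6): ref=6.0000 raw=[7.2000 9.0000]
After op 2 tick(10): ref=16.0000 raw=[19.2000 24.0000]
After op 3 tick(7): ref=23.0000 raw=[27.6000 34.5000]
After op 4 tick(4): ref=27.0000 raw=[32.4000 40.5000]
Drift of clock 0 after op 4: 32.4000 - 27.0000 = 5.4000

Answer: 5.4000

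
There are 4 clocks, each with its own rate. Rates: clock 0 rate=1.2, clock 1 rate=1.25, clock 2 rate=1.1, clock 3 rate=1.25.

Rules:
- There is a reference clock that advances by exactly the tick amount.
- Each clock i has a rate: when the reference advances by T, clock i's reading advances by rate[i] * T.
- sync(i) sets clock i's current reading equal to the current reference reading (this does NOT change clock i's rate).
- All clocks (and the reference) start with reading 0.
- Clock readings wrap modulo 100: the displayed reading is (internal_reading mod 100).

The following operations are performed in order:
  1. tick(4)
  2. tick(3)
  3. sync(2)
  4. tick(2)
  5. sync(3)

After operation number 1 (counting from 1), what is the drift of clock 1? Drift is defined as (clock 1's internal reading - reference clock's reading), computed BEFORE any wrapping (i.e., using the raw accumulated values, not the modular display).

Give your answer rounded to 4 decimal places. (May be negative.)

Answer: 1.0000

Derivation:
After op 1 tick(4): ref=4.0000 raw=[4.8000 5.0000 4.4000 5.0000]
Drift of clock 1 after op 1: 5.0000 - 4.0000 = 1.0000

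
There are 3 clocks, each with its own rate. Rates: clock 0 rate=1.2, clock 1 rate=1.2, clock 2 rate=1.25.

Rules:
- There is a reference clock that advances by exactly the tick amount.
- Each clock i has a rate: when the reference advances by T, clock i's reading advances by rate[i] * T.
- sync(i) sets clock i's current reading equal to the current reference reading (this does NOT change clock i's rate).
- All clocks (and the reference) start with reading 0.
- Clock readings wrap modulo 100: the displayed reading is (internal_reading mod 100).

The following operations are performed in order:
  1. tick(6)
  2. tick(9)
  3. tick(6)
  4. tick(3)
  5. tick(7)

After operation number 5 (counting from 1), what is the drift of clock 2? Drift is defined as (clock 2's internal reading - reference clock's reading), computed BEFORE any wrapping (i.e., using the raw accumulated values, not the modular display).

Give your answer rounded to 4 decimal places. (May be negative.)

Answer: 7.7500

Derivation:
After op 1 tick(6): ref=6.0000 raw=[7.2000 7.2000 7.5000]
After op 2 tick(9): ref=15.0000 raw=[18.0000 18.0000 18.7500]
After op 3 tick(6): ref=21.0000 raw=[25.2000 25.2000 26.2500]
After op 4 tick(3): ref=24.0000 raw=[28.8000 28.8000 30.0000]
After op 5 tick(7): ref=31.0000 raw=[37.2000 37.2000 38.7500]
Drift of clock 2 after op 5: 38.7500 - 31.0000 = 7.7500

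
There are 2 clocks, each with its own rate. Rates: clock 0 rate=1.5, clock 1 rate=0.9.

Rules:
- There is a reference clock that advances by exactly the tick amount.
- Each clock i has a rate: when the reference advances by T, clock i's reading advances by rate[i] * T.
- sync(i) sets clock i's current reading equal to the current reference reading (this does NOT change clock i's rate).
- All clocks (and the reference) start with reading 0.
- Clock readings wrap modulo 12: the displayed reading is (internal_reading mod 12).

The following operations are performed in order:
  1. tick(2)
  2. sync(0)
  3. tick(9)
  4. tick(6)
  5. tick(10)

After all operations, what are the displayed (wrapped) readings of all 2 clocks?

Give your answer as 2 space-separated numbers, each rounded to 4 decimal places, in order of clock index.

Answer: 3.5000 0.3000

Derivation:
After op 1 tick(2): ref=2.0000 raw=[3.0000 1.8000]
After op 2 sync(0): ref=2.0000 raw=[2.0000 1.8000]
After op 3 tick(9): ref=11.0000 raw=[15.5000 9.9000]
After op 4 tick(6): ref=17.0000 raw=[24.5000 15.3000]
After op 5 tick(10): ref=27.0000 raw=[39.5000 24.3000]
Wrap final raw readings (mod 12): 39.5000 mod 12 = 3.5000; 24.3000 mod 12 = 0.3000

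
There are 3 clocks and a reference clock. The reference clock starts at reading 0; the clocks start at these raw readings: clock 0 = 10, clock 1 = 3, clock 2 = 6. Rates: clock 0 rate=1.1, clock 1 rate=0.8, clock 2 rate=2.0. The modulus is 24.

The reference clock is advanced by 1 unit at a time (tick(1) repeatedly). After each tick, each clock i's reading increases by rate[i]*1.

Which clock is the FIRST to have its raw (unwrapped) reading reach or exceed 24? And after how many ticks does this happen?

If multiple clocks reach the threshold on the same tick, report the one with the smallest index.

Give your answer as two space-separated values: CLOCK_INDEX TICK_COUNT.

clock 0: start=10, rate=1.1, needs 24-10 = 14; ticks = ceil(14/1.1) = ceil(12.7273) = 13; reading at tick 13 = 10 + 1.1*13 = 24.3000
clock 1: start=3, rate=0.8, needs 24-3 = 21; ticks = ceil(21/0.8) = ceil(26.2500) = 27; reading at tick 27 = 3 + 0.8*27 = 24.6000
clock 2: start=6, rate=2.0, needs 24-6 = 18; ticks = ceil(18/2.0) = ceil(9.0000) = 9; reading at tick 9 = 6 + 2.0*9 = 24.0000
Minimum tick count = 9; winners = [2]; smallest index = 2

Answer: 2 9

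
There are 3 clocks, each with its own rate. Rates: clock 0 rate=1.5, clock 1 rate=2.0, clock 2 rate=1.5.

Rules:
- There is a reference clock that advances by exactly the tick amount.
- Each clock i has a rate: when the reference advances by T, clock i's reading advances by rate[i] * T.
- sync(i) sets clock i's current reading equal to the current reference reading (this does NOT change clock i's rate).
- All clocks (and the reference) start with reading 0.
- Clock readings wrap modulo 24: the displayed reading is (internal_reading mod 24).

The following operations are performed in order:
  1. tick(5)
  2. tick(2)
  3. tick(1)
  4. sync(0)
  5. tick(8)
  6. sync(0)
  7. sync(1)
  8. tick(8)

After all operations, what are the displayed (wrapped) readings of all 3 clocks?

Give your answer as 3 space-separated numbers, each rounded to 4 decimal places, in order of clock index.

After op 1 tick(5): ref=5.0000 raw=[7.5000 10.0000 7.5000]
After op 2 tick(2): ref=7.0000 raw=[10.5000 14.0000 10.5000]
After op 3 tick(1): ref=8.0000 raw=[12.0000 16.0000 12.0000]
After op 4 sync(0): ref=8.0000 raw=[8.0000 16.0000 12.0000]
After op 5 tick(8): ref=16.0000 raw=[20.0000 32.0000 24.0000]
After op 6 sync(0): ref=16.0000 raw=[16.0000 32.0000 24.0000]
After op 7 sync(1): ref=16.0000 raw=[16.0000 16.0000 24.0000]
After op 8 tick(8): ref=24.0000 raw=[28.0000 32.0000 36.0000]
Wrap final raw readings (mod 24): 28.0000 mod 24 = 4.0000; 32.0000 mod 24 = 8.0000; 36.0000 mod 24 = 12.0000

Answer: 4.0000 8.0000 12.0000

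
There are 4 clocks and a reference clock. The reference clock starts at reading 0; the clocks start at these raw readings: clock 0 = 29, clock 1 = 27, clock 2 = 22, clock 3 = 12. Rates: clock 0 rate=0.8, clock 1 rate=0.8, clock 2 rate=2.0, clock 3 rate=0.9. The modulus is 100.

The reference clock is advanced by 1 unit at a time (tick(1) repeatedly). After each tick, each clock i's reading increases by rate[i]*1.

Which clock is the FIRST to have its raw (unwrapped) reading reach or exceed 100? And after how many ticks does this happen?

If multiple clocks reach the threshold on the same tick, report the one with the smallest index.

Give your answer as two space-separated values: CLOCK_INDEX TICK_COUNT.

Answer: 2 39

Derivation:
clock 0: start=29, rate=0.8, needs 100-29 = 71; ticks = ceil(71/0.8) = ceil(88.7500) = 89; reading at tick 89 = 29 + 0.8*89 = 100.2000
clock 1: start=27, rate=0.8, needs 100-27 = 73; ticks = ceil(73/0.8) = ceil(91.2500) = 92; reading at tick 92 = 27 + 0.8*92 = 100.6000
clock 2: start=22, rate=2.0, needs 100-22 = 78; ticks = ceil(78/2.0) = ceil(39.0000) = 39; reading at tick 39 = 22 + 2.0*39 = 100.0000
clock 3: start=12, rate=0.9, needs 100-12 = 88; ticks = ceil(88/0.9) = ceil(97.7778) = 98; reading at tick 98 = 12 + 0.9*98 = 100.2000
Minimum tick count = 39; winners = [2]; smallest index = 2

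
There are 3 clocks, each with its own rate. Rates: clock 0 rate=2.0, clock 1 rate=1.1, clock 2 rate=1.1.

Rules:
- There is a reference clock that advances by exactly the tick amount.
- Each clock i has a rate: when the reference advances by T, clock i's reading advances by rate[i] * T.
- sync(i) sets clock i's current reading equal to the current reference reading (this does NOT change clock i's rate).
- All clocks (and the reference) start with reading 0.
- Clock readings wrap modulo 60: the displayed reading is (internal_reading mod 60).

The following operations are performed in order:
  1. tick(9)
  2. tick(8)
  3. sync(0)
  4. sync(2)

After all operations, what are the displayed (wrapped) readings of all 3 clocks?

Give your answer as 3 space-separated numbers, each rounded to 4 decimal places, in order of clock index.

Answer: 17.0000 18.7000 17.0000

Derivation:
After op 1 tick(9): ref=9.0000 raw=[18.0000 9.9000 9.9000]
After op 2 tick(8): ref=17.0000 raw=[34.0000 18.7000 18.7000]
After op 3 sync(0): ref=17.0000 raw=[17.0000 18.7000 18.7000]
After op 4 sync(2): ref=17.0000 raw=[17.0000 18.7000 17.0000]
Wrap final raw readings (mod 60): 17.0000 mod 60 = 17.0000; 18.7000 mod 60 = 18.7000; 17.0000 mod 60 = 17.0000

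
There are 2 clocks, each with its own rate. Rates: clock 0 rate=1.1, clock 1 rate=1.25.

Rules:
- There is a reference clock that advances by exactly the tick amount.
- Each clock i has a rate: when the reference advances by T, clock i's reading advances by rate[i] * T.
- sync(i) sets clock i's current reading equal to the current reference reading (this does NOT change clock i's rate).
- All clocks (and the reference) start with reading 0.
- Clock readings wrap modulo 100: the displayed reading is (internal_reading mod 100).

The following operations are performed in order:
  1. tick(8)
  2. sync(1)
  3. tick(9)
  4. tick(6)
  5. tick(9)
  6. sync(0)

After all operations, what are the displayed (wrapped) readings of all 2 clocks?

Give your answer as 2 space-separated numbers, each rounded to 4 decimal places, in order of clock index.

Answer: 32.0000 38.0000

Derivation:
After op 1 tick(8): ref=8.0000 raw=[8.8000 10.0000]
After op 2 sync(1): ref=8.0000 raw=[8.8000 8.0000]
After op 3 tick(9): ref=17.0000 raw=[18.7000 19.2500]
After op 4 tick(6): ref=23.0000 raw=[25.3000 26.7500]
After op 5 tick(9): ref=32.0000 raw=[35.2000 38.0000]
After op 6 sync(0): ref=32.0000 raw=[32.0000 38.0000]
Wrap final raw readings (mod 100): 32.0000 mod 100 = 32.0000; 38.0000 mod 100 = 38.0000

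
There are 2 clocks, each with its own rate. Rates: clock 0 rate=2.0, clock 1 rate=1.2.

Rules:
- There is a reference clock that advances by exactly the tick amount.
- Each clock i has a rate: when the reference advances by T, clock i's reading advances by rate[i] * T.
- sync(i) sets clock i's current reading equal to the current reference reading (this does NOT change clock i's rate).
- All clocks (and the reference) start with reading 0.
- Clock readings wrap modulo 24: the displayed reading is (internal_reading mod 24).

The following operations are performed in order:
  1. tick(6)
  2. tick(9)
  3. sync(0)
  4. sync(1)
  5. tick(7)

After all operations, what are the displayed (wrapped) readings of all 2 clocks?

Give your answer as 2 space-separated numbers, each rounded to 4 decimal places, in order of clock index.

Answer: 5.0000 23.4000

Derivation:
After op 1 tick(6): ref=6.0000 raw=[12.0000 7.2000]
After op 2 tick(9): ref=15.0000 raw=[30.0000 18.0000]
After op 3 sync(0): ref=15.0000 raw=[15.0000 18.0000]
After op 4 sync(1): ref=15.0000 raw=[15.0000 15.0000]
After op 5 tick(7): ref=22.0000 raw=[29.0000 23.4000]
Wrap final raw readings (mod 24): 29.0000 mod 24 = 5.0000; 23.4000 mod 24 = 23.4000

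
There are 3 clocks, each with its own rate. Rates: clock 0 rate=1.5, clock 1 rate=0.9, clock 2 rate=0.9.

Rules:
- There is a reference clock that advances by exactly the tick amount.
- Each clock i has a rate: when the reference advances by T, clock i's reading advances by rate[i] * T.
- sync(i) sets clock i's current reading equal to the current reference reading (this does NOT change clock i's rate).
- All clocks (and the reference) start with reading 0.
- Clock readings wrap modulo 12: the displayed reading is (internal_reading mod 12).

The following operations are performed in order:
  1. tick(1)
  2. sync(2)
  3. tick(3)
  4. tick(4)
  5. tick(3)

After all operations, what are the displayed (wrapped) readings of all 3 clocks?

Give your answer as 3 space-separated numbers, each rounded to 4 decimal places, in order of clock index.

After op 1 tick(1): ref=1.0000 raw=[1.5000 0.9000 0.9000]
After op 2 sync(2): ref=1.0000 raw=[1.5000 0.9000 1.0000]
After op 3 tick(3): ref=4.0000 raw=[6.0000 3.6000 3.7000]
After op 4 tick(4): ref=8.0000 raw=[12.0000 7.2000 7.3000]
After op 5 tick(3): ref=11.0000 raw=[16.5000 9.9000 10.0000]
Wrap final raw readings (mod 12): 16.5000 mod 12 = 4.5000; 9.9000 mod 12 = 9.9000; 10.0000 mod 12 = 10.0000

Answer: 4.5000 9.9000 10.0000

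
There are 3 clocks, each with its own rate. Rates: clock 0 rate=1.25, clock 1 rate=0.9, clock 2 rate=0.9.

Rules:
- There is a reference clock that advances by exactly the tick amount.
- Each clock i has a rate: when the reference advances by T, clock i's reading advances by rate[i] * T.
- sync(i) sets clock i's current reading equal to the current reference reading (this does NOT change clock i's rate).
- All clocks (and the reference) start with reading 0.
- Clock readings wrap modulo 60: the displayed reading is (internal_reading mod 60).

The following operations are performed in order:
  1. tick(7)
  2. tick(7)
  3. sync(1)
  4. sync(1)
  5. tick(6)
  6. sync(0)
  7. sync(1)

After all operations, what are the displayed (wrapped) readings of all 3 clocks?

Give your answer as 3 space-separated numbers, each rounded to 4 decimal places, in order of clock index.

After op 1 tick(7): ref=7.0000 raw=[8.7500 6.3000 6.3000]
After op 2 tick(7): ref=14.0000 raw=[17.5000 12.6000 12.6000]
After op 3 sync(1): ref=14.0000 raw=[17.5000 14.0000 12.6000]
After op 4 sync(1): ref=14.0000 raw=[17.5000 14.0000 12.6000]
After op 5 tick(6): ref=20.0000 raw=[25.0000 19.4000 18.0000]
After op 6 sync(0): ref=20.0000 raw=[20.0000 19.4000 18.0000]
After op 7 sync(1): ref=20.0000 raw=[20.0000 20.0000 18.0000]
Wrap final raw readings (mod 60): 20.0000 mod 60 = 20.0000; 20.0000 mod 60 = 20.0000; 18.0000 mod 60 = 18.0000

Answer: 20.0000 20.0000 18.0000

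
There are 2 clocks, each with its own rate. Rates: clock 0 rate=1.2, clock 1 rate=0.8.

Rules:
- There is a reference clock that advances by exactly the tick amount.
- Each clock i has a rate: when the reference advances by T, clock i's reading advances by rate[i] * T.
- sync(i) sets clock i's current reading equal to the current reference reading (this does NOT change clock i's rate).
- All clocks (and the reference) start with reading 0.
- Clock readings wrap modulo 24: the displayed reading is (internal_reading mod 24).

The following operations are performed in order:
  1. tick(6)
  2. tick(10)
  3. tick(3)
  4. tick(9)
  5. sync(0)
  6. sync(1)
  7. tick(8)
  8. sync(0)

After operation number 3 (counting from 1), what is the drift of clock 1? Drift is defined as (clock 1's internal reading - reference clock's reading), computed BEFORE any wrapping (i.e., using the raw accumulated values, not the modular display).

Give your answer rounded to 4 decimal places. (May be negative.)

Answer: -3.8000

Derivation:
After op 1 tick(6): ref=6.0000 raw=[7.2000 4.8000]
After op 2 tick(10): ref=16.0000 raw=[19.2000 12.8000]
After op 3 tick(3): ref=19.0000 raw=[22.8000 15.2000]
Drift of clock 1 after op 3: 15.2000 - 19.0000 = -3.8000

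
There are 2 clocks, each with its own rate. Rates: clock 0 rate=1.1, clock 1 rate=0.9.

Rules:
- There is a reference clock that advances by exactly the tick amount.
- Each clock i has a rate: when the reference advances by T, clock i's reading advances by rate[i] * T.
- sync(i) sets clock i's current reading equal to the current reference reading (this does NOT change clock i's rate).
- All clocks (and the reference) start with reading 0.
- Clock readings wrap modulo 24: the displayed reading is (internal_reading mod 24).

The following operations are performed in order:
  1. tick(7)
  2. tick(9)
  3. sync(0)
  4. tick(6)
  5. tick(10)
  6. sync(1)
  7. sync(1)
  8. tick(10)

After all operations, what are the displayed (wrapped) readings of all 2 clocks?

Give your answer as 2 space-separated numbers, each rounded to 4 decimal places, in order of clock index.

After op 1 tick(7): ref=7.0000 raw=[7.7000 6.3000]
After op 2 tick(9): ref=16.0000 raw=[17.6000 14.4000]
After op 3 sync(0): ref=16.0000 raw=[16.0000 14.4000]
After op 4 tick(6): ref=22.0000 raw=[22.6000 19.8000]
After op 5 tick(10): ref=32.0000 raw=[33.6000 28.8000]
After op 6 sync(1): ref=32.0000 raw=[33.6000 32.0000]
After op 7 sync(1): ref=32.0000 raw=[33.6000 32.0000]
After op 8 tick(10): ref=42.0000 raw=[44.6000 41.0000]
Wrap final raw readings (mod 24): 44.6000 mod 24 = 20.6000; 41.0000 mod 24 = 17.0000

Answer: 20.6000 17.0000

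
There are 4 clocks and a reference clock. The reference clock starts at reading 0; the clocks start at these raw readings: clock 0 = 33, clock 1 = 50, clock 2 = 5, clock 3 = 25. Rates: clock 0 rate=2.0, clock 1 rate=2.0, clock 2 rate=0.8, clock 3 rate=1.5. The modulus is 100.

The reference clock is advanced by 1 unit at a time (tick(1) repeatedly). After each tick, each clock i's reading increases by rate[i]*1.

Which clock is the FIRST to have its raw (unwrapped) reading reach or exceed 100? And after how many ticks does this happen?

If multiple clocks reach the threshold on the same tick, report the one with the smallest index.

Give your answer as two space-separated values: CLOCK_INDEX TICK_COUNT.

Answer: 1 25

Derivation:
clock 0: start=33, rate=2.0, needs 100-33 = 67; ticks = ceil(67/2.0) = ceil(33.5000) = 34; reading at tick 34 = 33 + 2.0*34 = 101.0000
clock 1: start=50, rate=2.0, needs 100-50 = 50; ticks = ceil(50/2.0) = ceil(25.0000) = 25; reading at tick 25 = 50 + 2.0*25 = 100.0000
clock 2: start=5, rate=0.8, needs 100-5 = 95; ticks = ceil(95/0.8) = ceil(118.7500) = 119; reading at tick 119 = 5 + 0.8*119 = 100.2000
clock 3: start=25, rate=1.5, needs 100-25 = 75; ticks = ceil(75/1.5) = ceil(50.0000) = 50; reading at tick 50 = 25 + 1.5*50 = 100.0000
Minimum tick count = 25; winners = [1]; smallest index = 1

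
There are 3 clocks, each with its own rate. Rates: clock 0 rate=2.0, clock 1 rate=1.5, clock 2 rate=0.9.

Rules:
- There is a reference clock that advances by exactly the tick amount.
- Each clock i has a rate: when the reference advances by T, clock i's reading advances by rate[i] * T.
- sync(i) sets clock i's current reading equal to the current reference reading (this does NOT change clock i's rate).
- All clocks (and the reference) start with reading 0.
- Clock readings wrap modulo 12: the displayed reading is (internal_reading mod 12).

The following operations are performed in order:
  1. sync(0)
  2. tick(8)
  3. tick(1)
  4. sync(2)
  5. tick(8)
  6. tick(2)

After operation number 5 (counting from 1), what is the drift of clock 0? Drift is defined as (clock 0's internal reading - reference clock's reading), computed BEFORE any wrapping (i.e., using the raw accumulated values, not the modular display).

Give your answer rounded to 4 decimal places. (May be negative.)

Answer: 17.0000

Derivation:
After op 1 sync(0): ref=0.0000 raw=[0.0000 0.0000 0.0000]
After op 2 tick(8): ref=8.0000 raw=[16.0000 12.0000 7.2000]
After op 3 tick(1): ref=9.0000 raw=[18.0000 13.5000 8.1000]
After op 4 sync(2): ref=9.0000 raw=[18.0000 13.5000 9.0000]
After op 5 tick(8): ref=17.0000 raw=[34.0000 25.5000 16.2000]
Drift of clock 0 after op 5: 34.0000 - 17.0000 = 17.0000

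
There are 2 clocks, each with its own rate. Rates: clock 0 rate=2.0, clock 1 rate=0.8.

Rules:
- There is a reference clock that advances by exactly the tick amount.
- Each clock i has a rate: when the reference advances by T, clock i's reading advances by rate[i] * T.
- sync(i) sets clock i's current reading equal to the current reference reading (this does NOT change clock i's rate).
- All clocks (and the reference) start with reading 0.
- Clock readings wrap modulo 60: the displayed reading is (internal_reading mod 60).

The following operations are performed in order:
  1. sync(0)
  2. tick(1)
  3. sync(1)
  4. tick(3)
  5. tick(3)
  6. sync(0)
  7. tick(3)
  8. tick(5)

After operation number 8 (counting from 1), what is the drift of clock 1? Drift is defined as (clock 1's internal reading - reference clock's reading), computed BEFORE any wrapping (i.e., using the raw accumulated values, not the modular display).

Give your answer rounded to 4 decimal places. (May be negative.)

Answer: -2.8000

Derivation:
After op 1 sync(0): ref=0.0000 raw=[0.0000 0.0000]
After op 2 tick(1): ref=1.0000 raw=[2.0000 0.8000]
After op 3 sync(1): ref=1.0000 raw=[2.0000 1.0000]
After op 4 tick(3): ref=4.0000 raw=[8.0000 3.4000]
After op 5 tick(3): ref=7.0000 raw=[14.0000 5.8000]
After op 6 sync(0): ref=7.0000 raw=[7.0000 5.8000]
After op 7 tick(3): ref=10.0000 raw=[13.0000 8.2000]
After op 8 tick(5): ref=15.0000 raw=[23.0000 12.2000]
Drift of clock 1 after op 8: 12.2000 - 15.0000 = -2.8000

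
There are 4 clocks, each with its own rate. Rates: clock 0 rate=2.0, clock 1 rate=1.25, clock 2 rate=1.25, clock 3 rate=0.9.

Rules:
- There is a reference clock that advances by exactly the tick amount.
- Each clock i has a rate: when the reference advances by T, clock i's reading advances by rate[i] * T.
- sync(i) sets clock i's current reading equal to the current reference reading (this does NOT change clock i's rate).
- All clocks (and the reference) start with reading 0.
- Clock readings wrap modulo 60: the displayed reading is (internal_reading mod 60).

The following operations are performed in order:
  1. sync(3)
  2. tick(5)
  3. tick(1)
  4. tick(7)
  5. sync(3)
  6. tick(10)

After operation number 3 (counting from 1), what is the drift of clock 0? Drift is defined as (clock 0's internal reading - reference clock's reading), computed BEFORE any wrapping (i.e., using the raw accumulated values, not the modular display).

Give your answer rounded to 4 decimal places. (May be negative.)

After op 1 sync(3): ref=0.0000 raw=[0.0000 0.0000 0.0000 0.0000]
After op 2 tick(5): ref=5.0000 raw=[10.0000 6.2500 6.2500 4.5000]
After op 3 tick(1): ref=6.0000 raw=[12.0000 7.5000 7.5000 5.4000]
Drift of clock 0 after op 3: 12.0000 - 6.0000 = 6.0000

Answer: 6.0000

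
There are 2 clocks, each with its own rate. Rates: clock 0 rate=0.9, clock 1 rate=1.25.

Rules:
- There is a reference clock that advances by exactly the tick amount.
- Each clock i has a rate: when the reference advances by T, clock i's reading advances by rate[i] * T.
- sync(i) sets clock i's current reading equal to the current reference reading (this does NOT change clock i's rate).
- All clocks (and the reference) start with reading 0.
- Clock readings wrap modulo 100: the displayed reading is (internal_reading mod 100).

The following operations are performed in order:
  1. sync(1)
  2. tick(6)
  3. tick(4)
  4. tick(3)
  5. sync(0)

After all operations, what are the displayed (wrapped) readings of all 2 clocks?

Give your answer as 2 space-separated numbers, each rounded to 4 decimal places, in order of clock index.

After op 1 sync(1): ref=0.0000 raw=[0.0000 0.0000]
After op 2 tick(6): ref=6.0000 raw=[5.4000 7.5000]
After op 3 tick(4): ref=10.0000 raw=[9.0000 12.5000]
After op 4 tick(3): ref=13.0000 raw=[11.7000 16.2500]
After op 5 sync(0): ref=13.0000 raw=[13.0000 16.2500]
Wrap final raw readings (mod 100): 13.0000 mod 100 = 13.0000; 16.2500 mod 100 = 16.2500

Answer: 13.0000 16.2500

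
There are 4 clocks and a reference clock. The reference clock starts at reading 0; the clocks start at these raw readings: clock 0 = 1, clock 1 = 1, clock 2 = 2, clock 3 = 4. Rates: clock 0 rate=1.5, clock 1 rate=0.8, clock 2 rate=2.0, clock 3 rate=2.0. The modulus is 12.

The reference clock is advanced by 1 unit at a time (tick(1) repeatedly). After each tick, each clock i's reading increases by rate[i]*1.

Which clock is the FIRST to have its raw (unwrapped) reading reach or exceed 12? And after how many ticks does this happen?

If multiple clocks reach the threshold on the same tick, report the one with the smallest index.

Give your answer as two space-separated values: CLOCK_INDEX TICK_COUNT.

clock 0: start=1, rate=1.5, needs 12-1 = 11; ticks = ceil(11/1.5) = ceil(7.3333) = 8; reading at tick 8 = 1 + 1.5*8 = 13.0000
clock 1: start=1, rate=0.8, needs 12-1 = 11; ticks = ceil(11/0.8) = ceil(13.7500) = 14; reading at tick 14 = 1 + 0.8*14 = 12.2000
clock 2: start=2, rate=2.0, needs 12-2 = 10; ticks = ceil(10/2.0) = ceil(5.0000) = 5; reading at tick 5 = 2 + 2.0*5 = 12.0000
clock 3: start=4, rate=2.0, needs 12-4 = 8; ticks = ceil(8/2.0) = ceil(4.0000) = 4; reading at tick 4 = 4 + 2.0*4 = 12.0000
Minimum tick count = 4; winners = [3]; smallest index = 3

Answer: 3 4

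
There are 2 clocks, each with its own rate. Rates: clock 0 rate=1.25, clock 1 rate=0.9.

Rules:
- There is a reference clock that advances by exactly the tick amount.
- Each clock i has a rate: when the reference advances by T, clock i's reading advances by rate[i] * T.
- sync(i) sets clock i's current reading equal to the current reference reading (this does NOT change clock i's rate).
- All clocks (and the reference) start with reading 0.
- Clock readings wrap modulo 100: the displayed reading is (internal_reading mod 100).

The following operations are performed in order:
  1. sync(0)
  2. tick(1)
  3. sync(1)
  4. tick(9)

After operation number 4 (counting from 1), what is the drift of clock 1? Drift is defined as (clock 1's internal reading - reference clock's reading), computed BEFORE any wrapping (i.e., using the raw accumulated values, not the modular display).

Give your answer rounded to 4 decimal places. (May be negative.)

Answer: -0.9000

Derivation:
After op 1 sync(0): ref=0.0000 raw=[0.0000 0.0000]
After op 2 tick(1): ref=1.0000 raw=[1.2500 0.9000]
After op 3 sync(1): ref=1.0000 raw=[1.2500 1.0000]
After op 4 tick(9): ref=10.0000 raw=[12.5000 9.1000]
Drift of clock 1 after op 4: 9.1000 - 10.0000 = -0.9000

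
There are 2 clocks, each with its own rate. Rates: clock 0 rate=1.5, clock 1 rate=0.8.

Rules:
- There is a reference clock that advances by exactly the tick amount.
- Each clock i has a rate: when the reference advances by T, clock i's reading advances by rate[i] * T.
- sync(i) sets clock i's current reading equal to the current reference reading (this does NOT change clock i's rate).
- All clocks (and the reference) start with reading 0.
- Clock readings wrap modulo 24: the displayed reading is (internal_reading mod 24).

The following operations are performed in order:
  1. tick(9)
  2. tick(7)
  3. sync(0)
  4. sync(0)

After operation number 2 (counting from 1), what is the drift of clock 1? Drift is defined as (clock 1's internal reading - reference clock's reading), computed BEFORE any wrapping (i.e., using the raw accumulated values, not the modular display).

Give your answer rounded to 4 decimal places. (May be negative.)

After op 1 tick(9): ref=9.0000 raw=[13.5000 7.2000]
After op 2 tick(7): ref=16.0000 raw=[24.0000 12.8000]
Drift of clock 1 after op 2: 12.8000 - 16.0000 = -3.2000

Answer: -3.2000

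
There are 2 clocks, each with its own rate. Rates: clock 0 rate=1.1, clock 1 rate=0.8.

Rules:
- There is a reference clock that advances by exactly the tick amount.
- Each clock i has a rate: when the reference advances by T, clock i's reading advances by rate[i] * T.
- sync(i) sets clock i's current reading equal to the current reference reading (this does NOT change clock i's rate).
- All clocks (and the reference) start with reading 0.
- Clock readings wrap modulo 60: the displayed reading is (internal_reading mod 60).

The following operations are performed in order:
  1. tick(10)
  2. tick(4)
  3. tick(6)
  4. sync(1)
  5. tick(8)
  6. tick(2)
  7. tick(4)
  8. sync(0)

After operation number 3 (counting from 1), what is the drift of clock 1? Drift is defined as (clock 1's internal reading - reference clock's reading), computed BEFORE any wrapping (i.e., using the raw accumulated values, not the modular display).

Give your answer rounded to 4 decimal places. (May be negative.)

After op 1 tick(10): ref=10.0000 raw=[11.0000 8.0000]
After op 2 tick(4): ref=14.0000 raw=[15.4000 11.2000]
After op 3 tick(6): ref=20.0000 raw=[22.0000 16.0000]
Drift of clock 1 after op 3: 16.0000 - 20.0000 = -4.0000

Answer: -4.0000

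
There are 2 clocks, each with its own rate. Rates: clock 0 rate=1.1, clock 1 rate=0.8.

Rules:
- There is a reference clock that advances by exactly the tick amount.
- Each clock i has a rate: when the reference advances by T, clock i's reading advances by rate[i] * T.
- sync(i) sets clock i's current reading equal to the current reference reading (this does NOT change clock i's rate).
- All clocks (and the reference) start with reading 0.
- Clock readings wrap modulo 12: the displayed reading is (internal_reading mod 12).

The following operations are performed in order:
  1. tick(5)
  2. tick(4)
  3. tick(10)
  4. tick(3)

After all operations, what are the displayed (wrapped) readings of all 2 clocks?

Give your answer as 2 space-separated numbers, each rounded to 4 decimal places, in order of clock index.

Answer: 0.2000 5.6000

Derivation:
After op 1 tick(5): ref=5.0000 raw=[5.5000 4.0000]
After op 2 tick(4): ref=9.0000 raw=[9.9000 7.2000]
After op 3 tick(10): ref=19.0000 raw=[20.9000 15.2000]
After op 4 tick(3): ref=22.0000 raw=[24.2000 17.6000]
Wrap final raw readings (mod 12): 24.2000 mod 12 = 0.2000; 17.6000 mod 12 = 5.6000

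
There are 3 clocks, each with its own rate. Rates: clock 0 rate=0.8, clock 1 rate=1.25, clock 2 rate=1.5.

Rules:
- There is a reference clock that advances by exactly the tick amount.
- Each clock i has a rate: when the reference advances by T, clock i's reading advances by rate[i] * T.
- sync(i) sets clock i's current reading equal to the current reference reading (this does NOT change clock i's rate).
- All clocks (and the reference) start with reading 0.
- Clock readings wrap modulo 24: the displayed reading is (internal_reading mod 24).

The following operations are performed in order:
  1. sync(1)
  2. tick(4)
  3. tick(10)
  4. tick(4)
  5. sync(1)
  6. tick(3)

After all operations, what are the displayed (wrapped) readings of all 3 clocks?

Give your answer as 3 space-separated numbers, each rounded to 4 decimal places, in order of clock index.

Answer: 16.8000 21.7500 7.5000

Derivation:
After op 1 sync(1): ref=0.0000 raw=[0.0000 0.0000 0.0000]
After op 2 tick(4): ref=4.0000 raw=[3.2000 5.0000 6.0000]
After op 3 tick(10): ref=14.0000 raw=[11.2000 17.5000 21.0000]
After op 4 tick(4): ref=18.0000 raw=[14.4000 22.5000 27.0000]
After op 5 sync(1): ref=18.0000 raw=[14.4000 18.0000 27.0000]
After op 6 tick(3): ref=21.0000 raw=[16.8000 21.7500 31.5000]
Wrap final raw readings (mod 24): 16.8000 mod 24 = 16.8000; 21.7500 mod 24 = 21.7500; 31.5000 mod 24 = 7.5000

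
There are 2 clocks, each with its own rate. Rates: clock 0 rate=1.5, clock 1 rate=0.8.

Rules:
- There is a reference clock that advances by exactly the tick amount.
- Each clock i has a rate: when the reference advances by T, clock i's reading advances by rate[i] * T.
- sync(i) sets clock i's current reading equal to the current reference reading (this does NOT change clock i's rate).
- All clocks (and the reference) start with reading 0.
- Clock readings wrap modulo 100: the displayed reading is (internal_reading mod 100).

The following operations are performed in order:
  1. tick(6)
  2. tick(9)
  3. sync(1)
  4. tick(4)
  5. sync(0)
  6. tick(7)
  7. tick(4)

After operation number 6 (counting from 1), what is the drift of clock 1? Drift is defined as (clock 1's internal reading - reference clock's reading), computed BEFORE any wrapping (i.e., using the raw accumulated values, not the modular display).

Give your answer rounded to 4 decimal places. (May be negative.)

Answer: -2.2000

Derivation:
After op 1 tick(6): ref=6.0000 raw=[9.0000 4.8000]
After op 2 tick(9): ref=15.0000 raw=[22.5000 12.0000]
After op 3 sync(1): ref=15.0000 raw=[22.5000 15.0000]
After op 4 tick(4): ref=19.0000 raw=[28.5000 18.2000]
After op 5 sync(0): ref=19.0000 raw=[19.0000 18.2000]
After op 6 tick(7): ref=26.0000 raw=[29.5000 23.8000]
Drift of clock 1 after op 6: 23.8000 - 26.0000 = -2.2000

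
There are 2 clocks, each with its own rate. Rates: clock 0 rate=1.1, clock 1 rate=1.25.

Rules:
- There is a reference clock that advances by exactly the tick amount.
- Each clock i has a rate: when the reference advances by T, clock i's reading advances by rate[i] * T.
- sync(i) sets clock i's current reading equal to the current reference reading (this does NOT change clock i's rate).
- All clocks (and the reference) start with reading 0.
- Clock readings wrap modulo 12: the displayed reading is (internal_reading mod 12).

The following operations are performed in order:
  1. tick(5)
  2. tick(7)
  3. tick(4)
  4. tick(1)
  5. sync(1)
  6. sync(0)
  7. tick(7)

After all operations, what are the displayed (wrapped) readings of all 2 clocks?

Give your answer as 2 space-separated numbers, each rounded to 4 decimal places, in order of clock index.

Answer: 0.7000 1.7500

Derivation:
After op 1 tick(5): ref=5.0000 raw=[5.5000 6.2500]
After op 2 tick(7): ref=12.0000 raw=[13.2000 15.0000]
After op 3 tick(4): ref=16.0000 raw=[17.6000 20.0000]
After op 4 tick(1): ref=17.0000 raw=[18.7000 21.2500]
After op 5 sync(1): ref=17.0000 raw=[18.7000 17.0000]
After op 6 sync(0): ref=17.0000 raw=[17.0000 17.0000]
After op 7 tick(7): ref=24.0000 raw=[24.7000 25.7500]
Wrap final raw readings (mod 12): 24.7000 mod 12 = 0.7000; 25.7500 mod 12 = 1.7500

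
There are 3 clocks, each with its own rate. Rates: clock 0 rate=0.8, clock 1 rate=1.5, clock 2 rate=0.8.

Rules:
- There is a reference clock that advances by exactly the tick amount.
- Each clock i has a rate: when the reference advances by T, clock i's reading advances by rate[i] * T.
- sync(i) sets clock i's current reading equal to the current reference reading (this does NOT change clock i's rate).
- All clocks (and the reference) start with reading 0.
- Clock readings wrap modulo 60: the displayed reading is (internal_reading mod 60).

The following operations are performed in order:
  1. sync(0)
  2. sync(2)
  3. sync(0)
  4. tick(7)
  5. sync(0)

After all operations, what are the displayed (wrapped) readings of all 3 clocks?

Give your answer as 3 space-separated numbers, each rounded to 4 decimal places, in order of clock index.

After op 1 sync(0): ref=0.0000 raw=[0.0000 0.0000 0.0000]
After op 2 sync(2): ref=0.0000 raw=[0.0000 0.0000 0.0000]
After op 3 sync(0): ref=0.0000 raw=[0.0000 0.0000 0.0000]
After op 4 tick(7): ref=7.0000 raw=[5.6000 10.5000 5.6000]
After op 5 sync(0): ref=7.0000 raw=[7.0000 10.5000 5.6000]
Wrap final raw readings (mod 60): 7.0000 mod 60 = 7.0000; 10.5000 mod 60 = 10.5000; 5.6000 mod 60 = 5.6000

Answer: 7.0000 10.5000 5.6000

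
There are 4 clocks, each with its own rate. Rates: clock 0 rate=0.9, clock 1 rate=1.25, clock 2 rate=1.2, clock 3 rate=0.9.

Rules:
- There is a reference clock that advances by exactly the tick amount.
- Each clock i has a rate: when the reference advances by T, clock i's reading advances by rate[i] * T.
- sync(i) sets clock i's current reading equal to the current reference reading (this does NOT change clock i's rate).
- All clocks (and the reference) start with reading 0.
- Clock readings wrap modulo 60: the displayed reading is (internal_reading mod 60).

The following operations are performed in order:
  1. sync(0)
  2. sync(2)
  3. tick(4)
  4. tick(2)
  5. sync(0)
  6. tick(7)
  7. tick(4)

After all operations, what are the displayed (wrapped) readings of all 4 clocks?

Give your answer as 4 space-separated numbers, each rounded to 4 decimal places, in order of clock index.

After op 1 sync(0): ref=0.0000 raw=[0.0000 0.0000 0.0000 0.0000]
After op 2 sync(2): ref=0.0000 raw=[0.0000 0.0000 0.0000 0.0000]
After op 3 tick(4): ref=4.0000 raw=[3.6000 5.0000 4.8000 3.6000]
After op 4 tick(2): ref=6.0000 raw=[5.4000 7.5000 7.2000 5.4000]
After op 5 sync(0): ref=6.0000 raw=[6.0000 7.5000 7.2000 5.4000]
After op 6 tick(7): ref=13.0000 raw=[12.3000 16.2500 15.6000 11.7000]
After op 7 tick(4): ref=17.0000 raw=[15.9000 21.2500 20.4000 15.3000]
Wrap final raw readings (mod 60): 15.9000 mod 60 = 15.9000; 21.2500 mod 60 = 21.2500; 20.4000 mod 60 = 20.4000; 15.3000 mod 60 = 15.3000

Answer: 15.9000 21.2500 20.4000 15.3000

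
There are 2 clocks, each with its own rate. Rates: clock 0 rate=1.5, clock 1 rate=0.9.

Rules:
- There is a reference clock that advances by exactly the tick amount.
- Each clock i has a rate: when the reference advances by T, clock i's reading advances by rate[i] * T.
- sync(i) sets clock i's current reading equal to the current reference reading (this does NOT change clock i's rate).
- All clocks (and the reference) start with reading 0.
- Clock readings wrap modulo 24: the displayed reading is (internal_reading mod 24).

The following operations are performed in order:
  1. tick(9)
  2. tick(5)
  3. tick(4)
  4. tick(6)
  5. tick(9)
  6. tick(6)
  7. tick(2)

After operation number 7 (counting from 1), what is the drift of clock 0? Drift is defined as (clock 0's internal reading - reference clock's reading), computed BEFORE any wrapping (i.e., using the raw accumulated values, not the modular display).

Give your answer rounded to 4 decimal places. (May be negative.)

After op 1 tick(9): ref=9.0000 raw=[13.5000 8.1000]
After op 2 tick(5): ref=14.0000 raw=[21.0000 12.6000]
After op 3 tick(4): ref=18.0000 raw=[27.0000 16.2000]
After op 4 tick(6): ref=24.0000 raw=[36.0000 21.6000]
After op 5 tick(9): ref=33.0000 raw=[49.5000 29.7000]
After op 6 tick(6): ref=39.0000 raw=[58.5000 35.1000]
After op 7 tick(2): ref=41.0000 raw=[61.5000 36.9000]
Drift of clock 0 after op 7: 61.5000 - 41.0000 = 20.5000

Answer: 20.5000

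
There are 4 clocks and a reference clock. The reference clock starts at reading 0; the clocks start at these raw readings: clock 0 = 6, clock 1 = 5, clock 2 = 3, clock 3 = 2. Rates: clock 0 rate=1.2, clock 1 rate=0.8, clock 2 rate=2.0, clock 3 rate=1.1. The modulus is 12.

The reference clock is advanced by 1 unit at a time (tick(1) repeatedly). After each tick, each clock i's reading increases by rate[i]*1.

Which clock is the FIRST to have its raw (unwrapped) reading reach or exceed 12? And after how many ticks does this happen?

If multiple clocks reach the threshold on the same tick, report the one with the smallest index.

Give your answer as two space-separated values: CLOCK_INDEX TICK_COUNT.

Answer: 0 5

Derivation:
clock 0: start=6, rate=1.2, needs 12-6 = 6; ticks = ceil(6/1.2) = ceil(5.0000) = 5; reading at tick 5 = 6 + 1.2*5 = 12.0000
clock 1: start=5, rate=0.8, needs 12-5 = 7; ticks = ceil(7/0.8) = ceil(8.7500) = 9; reading at tick 9 = 5 + 0.8*9 = 12.2000
clock 2: start=3, rate=2.0, needs 12-3 = 9; ticks = ceil(9/2.0) = ceil(4.5000) = 5; reading at tick 5 = 3 + 2.0*5 = 13.0000
clock 3: start=2, rate=1.1, needs 12-2 = 10; ticks = ceil(10/1.1) = ceil(9.0909) = 10; reading at tick 10 = 2 + 1.1*10 = 13.0000
Minimum tick count = 5; winners = [0, 2]; smallest index = 0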